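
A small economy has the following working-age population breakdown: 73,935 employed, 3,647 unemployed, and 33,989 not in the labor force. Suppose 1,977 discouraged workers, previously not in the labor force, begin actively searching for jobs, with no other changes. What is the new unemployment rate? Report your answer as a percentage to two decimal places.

New unemployment rate ≈ 7.07%.

Initially, labor force = 73,935 + 3,647 = 77,582, so u = 3,647/77,582 = 4.70%.
After the change, unemployed and labor force both rise by 1,977 → E = 73,935, U = 5,624, labor force = 79,559.
New unemployment rate = 5,624 / 79,559 = 7.07%.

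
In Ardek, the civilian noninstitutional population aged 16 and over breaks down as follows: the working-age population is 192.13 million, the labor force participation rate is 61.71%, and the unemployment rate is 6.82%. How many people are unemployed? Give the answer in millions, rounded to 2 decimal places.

Labor force = 0.6171 × 192.13 = 118.56 million.
Unemployed = 0.0682 × 118.56 ≈ 8.09 million.

About 8.09 million are unemployed.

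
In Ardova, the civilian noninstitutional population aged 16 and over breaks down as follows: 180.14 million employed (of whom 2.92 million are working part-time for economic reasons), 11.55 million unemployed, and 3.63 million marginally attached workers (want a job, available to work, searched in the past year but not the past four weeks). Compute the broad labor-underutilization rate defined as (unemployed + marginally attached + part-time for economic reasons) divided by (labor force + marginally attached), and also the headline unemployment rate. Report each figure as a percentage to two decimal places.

Labor force = 180.14 + 11.55 = 191.69 million.
Numerator = 11.55 + 3.63 + 2.92 = 18.10 million.
Denominator = 191.69 + 3.63 = 195.32 million.
Broad rate = 18.10 / 195.32 = 9.27%.
Headline unemployment rate = 11.55 / 191.69 = 6.03%.

Broad underutilization rate ≈ 9.27%; headline unemployment rate ≈ 6.03%.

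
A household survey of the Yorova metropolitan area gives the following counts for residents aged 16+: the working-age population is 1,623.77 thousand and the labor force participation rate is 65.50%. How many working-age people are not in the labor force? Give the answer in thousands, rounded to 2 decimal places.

Share not in the labor force = 1 − 0.6550 = 0.3450.
Not in labor force = 0.3450 × 1,623.77 ≈ 560.20 thousand.

About 560.20 thousand are not in the labor force.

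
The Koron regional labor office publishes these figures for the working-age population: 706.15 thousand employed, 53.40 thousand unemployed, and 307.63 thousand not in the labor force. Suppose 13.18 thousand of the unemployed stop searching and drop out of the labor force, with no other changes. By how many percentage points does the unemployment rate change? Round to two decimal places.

Initially, labor force = 706.15 + 53.40 = 759.55 thousand, so u = 53.40/759.55 = 7.03%.
After the change, unemployed and labor force both fall by 13.18 → E = 706.15, U = 40.22, labor force = 746.37 thousand.
New unemployment rate = 40.22 / 746.37 = 5.39%.
Change = 5.39% − 7.03% = −1.64 percentage points.

The unemployment rate changes by −1.64 percentage points.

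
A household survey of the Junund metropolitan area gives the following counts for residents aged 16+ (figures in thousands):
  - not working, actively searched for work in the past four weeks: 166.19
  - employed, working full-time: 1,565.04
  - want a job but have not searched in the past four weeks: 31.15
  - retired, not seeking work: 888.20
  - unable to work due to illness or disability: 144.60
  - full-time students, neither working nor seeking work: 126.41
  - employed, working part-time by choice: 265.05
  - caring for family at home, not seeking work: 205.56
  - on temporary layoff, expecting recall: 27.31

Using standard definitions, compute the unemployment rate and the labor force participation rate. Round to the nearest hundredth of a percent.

Unemployment rate ≈ 9.56%; labor force participation rate ≈ 59.18%.

Employed = 1,565.04 + 265.05 = 1,830.09 thousand.
Unemployed = 166.19 + 27.31 = 193.50 thousand (jobless and actively searching, or on temporary layoff).
Labor force = 1,830.09 + 193.50 = 2,023.59 thousand.
Not in labor force = 31.15 + 888.20 + 144.60 + 126.41 + 205.56 = 1,395.92 thousand (those not working and not actively searching are outside the labor force — including those who want a job but have given up searching).
Civilian working-age population = 2,023.59 + 1,395.92 = 3,419.51 thousand.
Unemployment rate = 193.50 / 2,023.59 = 9.56%.
Labor force participation rate = 2,023.59 / 3,419.51 = 59.18%.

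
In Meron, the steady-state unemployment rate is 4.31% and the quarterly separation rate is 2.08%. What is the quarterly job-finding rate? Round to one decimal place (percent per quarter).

Job-finding rate ≈ 46.2% per quarter.

From u* = s/(s+f): f = s·(1−u)/u.
f = 2.08 × (1 − 0.0431) / 0.0431 = 1.9904 / 0.0431 ≈ 46.2% per quarter.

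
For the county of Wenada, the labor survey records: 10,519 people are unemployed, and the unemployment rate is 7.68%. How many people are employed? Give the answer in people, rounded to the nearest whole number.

About 126,447 are employed.

Labor force = U / u = 10,519 / 0.0768 ≈ 136,966.
Employed = labor force − unemployed = 136,966 − 10,519 = 126,447.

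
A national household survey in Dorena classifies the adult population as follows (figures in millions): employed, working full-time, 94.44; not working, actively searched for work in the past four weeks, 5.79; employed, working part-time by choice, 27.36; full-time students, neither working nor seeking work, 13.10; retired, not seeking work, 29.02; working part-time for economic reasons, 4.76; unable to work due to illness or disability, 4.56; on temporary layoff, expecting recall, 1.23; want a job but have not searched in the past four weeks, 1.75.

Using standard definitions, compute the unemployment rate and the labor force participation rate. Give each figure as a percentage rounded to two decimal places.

Employed = 94.44 + 27.36 + 4.76 = 126.56 million (anyone who worked, including part-time for economic reasons, counts as employed).
Unemployed = 5.79 + 1.23 = 7.02 million (jobless and actively searching, or on temporary layoff).
Labor force = 126.56 + 7.02 = 133.58 million.
Not in labor force = 13.10 + 29.02 + 4.56 + 1.75 = 48.43 million (those not working and not actively searching are outside the labor force — including those who want a job but have given up searching).
Civilian working-age population = 133.58 + 48.43 = 182.01 million.
Unemployment rate = 7.02 / 133.58 = 5.26%.
Labor force participation rate = 133.58 / 182.01 = 73.39%.

Unemployment rate ≈ 5.26%; labor force participation rate ≈ 73.39%.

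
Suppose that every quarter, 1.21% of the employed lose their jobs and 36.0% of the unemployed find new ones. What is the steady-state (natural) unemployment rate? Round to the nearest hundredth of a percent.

At steady state the flows balance: s·E = f·U, so U/(E+U) = s/(s+f).
u* = 1.21 / (1.21 + 36.0) = 1.21 / 37.21 = 3.25%.

Steady-state unemployment rate ≈ 3.25%.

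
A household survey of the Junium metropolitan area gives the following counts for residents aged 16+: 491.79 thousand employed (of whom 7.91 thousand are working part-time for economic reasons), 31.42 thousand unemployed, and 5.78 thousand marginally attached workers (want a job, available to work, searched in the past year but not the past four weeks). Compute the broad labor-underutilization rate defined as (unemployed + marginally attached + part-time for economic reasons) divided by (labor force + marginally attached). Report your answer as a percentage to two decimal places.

Broad underutilization rate ≈ 8.53%.

Labor force = 491.79 + 31.42 = 523.21 thousand.
Numerator = 31.42 + 5.78 + 7.91 = 45.11 thousand.
Denominator = 523.21 + 5.78 = 528.99 thousand.
Broad rate = 45.11 / 528.99 = 8.53%.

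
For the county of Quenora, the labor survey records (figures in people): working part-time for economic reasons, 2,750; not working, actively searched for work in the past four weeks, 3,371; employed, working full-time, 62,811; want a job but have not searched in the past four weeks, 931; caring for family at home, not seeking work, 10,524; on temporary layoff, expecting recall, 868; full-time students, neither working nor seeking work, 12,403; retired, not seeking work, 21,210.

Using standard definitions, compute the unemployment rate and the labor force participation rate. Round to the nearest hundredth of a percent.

Employed = 2,750 + 62,811 = 65,561 (anyone who worked, including part-time for economic reasons, counts as employed).
Unemployed = 3,371 + 868 = 4,239 (jobless and actively searching, or on temporary layoff).
Labor force = 65,561 + 4,239 = 69,800.
Not in labor force = 931 + 10,524 + 12,403 + 21,210 = 45,068 (those not working and not actively searching are outside the labor force — including those who want a job but have given up searching).
Civilian working-age population = 69,800 + 45,068 = 114,868.
Unemployment rate = 4,239 / 69,800 = 6.07%.
Labor force participation rate = 69,800 / 114,868 = 60.77%.

Unemployment rate ≈ 6.07%; labor force participation rate ≈ 60.77%.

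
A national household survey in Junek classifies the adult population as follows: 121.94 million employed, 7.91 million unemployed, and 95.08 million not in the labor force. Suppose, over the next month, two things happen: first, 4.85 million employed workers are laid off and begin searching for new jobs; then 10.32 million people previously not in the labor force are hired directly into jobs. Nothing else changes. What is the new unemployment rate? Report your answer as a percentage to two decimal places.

New unemployment rate ≈ 9.10%.

Initially, labor force = 121.94 + 7.91 = 129.85 million, so u = 7.91/129.85 = 6.09%.
After the first change, employed falls and unemployed rises by 4.85; labor force unchanged → E = 117.09, U = 12.76, labor force = 129.85 million.
After the second change, employed and labor force both rise by 10.32; unemployed unchanged → E = 127.41, U = 12.76, labor force = 140.17 million.
New unemployment rate = 12.76 / 140.17 = 9.10%.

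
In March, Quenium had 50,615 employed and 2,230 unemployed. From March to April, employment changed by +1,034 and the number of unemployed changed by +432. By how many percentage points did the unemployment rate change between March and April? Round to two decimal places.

The unemployment rate changed by +0.68 percentage points.

March: labor force = 50,615 + 2,230 = 52,845; u = 2,230/52,845 = 4.22%.
April: labor force = 51,649 + 2,662 = 54,311; u = 2,662/54,311 = 4.90%.
Change = 4.90% − 4.22% = +0.68 pp.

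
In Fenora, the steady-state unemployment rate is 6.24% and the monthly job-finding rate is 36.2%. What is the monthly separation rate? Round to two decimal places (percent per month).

From u* = s/(s+f): s = u·f/(1−u).
s = 0.0624 × 36.2 / (1 − 0.0624) = 2.2589 / 0.9376 ≈ 2.41% per month.

Separation rate ≈ 2.41% per month.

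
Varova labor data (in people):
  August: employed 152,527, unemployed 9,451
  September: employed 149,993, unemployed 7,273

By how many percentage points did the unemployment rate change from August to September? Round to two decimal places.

The unemployment rate changed by −1.21 percentage points.

August: labor force = 152,527 + 9,451 = 161,978; u = 9,451/161,978 = 5.83%.
September: labor force = 149,993 + 7,273 = 157,266; u = 7,273/157,266 = 4.62%.
Change = 4.62% − 5.83% = −1.21 pp.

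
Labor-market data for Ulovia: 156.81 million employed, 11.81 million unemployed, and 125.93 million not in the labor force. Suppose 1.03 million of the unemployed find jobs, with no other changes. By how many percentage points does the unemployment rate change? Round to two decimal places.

Initially, labor force = 156.81 + 11.81 = 168.62 million, so u = 11.81/168.62 = 7.00%.
After the change, unemployed falls and employed rises by 1.03; labor force unchanged → E = 157.84, U = 10.78, labor force = 168.62 million.
New unemployment rate = 10.78 / 168.62 = 6.39%.
Change = 6.39% − 7.00% = −0.61 percentage points.

The unemployment rate changes by −0.61 percentage points.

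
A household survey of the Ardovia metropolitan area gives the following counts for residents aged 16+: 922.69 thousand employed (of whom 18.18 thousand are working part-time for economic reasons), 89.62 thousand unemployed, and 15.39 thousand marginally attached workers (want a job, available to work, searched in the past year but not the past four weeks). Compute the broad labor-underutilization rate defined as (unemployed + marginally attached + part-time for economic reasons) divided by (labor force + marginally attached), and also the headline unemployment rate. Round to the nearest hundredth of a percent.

Labor force = 922.69 + 89.62 = 1,012.31 thousand.
Numerator = 89.62 + 15.39 + 18.18 = 123.19 thousand.
Denominator = 1,012.31 + 15.39 = 1,027.70 thousand.
Broad rate = 123.19 / 1,027.70 = 11.99%.
Headline unemployment rate = 89.62 / 1,012.31 = 8.85%.

Broad underutilization rate ≈ 11.99%; headline unemployment rate ≈ 8.85%.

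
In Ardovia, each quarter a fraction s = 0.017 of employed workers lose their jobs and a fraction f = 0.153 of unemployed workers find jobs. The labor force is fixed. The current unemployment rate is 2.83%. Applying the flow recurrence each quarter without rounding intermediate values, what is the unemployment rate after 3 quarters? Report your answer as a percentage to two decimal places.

With a fixed labor force, u_{t+1} = u_t + s·(1−u_t) − f·u_t = u_t·(1−s−f) + s.
Here 1−s−f = 0.830 and s = 0.017.
u_1 = 0.028300 × 0.830 + 0.017 = 0.040489.
u_2 = 0.040489 × 0.830 + 0.017 = 0.050606.
u_3 = 0.050606 × 0.830 + 0.017 = 0.059003.

Unemployment rate after three quarters ≈ 5.90%.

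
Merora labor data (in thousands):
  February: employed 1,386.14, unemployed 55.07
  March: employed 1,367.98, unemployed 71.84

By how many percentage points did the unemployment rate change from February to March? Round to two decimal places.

The unemployment rate changed by +1.17 percentage points.

February: labor force = 1,386.14 + 55.07 = 1,441.21; u = 55.07/1,441.21 = 3.82%.
March: labor force = 1,367.98 + 71.84 = 1,439.82; u = 71.84/1,439.82 = 4.99%.
Change = 4.99% − 3.82% = +1.17 pp.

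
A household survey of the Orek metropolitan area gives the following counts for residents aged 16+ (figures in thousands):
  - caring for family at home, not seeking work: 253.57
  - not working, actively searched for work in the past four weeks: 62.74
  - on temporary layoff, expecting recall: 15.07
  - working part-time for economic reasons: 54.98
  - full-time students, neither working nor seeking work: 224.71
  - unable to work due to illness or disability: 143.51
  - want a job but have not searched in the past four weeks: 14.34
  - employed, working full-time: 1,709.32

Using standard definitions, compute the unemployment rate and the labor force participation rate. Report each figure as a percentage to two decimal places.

Unemployment rate ≈ 4.22%; labor force participation rate ≈ 74.33%.

Employed = 54.98 + 1,709.32 = 1,764.30 thousand (anyone who worked, including part-time for economic reasons, counts as employed).
Unemployed = 62.74 + 15.07 = 77.81 thousand (jobless and actively searching, or on temporary layoff).
Labor force = 1,764.30 + 77.81 = 1,842.11 thousand.
Not in labor force = 253.57 + 224.71 + 143.51 + 14.34 = 636.13 thousand (those not working and not actively searching are outside the labor force — including those who want a job but have given up searching).
Civilian working-age population = 1,842.11 + 636.13 = 2,478.24 thousand.
Unemployment rate = 77.81 / 1,842.11 = 4.22%.
Labor force participation rate = 1,842.11 / 2,478.24 = 74.33%.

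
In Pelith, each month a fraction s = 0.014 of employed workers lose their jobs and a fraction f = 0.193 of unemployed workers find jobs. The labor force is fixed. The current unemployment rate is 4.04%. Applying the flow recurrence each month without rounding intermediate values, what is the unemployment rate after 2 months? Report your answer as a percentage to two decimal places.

Unemployment rate after two months ≈ 5.05%.

With a fixed labor force, u_{t+1} = u_t + s·(1−u_t) − f·u_t = u_t·(1−s−f) + s.
Here 1−s−f = 0.793 and s = 0.014.
u_1 = 0.040400 × 0.793 + 0.014 = 0.046037.
u_2 = 0.046037 × 0.793 + 0.014 = 0.050507.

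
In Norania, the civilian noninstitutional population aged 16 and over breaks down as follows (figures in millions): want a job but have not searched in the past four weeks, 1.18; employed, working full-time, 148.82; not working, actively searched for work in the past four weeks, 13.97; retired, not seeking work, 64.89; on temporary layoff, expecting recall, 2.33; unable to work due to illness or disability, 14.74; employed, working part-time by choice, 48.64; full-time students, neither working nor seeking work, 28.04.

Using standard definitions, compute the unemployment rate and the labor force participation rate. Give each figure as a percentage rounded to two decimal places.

Employed = 148.82 + 48.64 = 197.46 million.
Unemployed = 13.97 + 2.33 = 16.30 million (jobless and actively searching, or on temporary layoff).
Labor force = 197.46 + 16.30 = 213.76 million.
Not in labor force = 1.18 + 64.89 + 14.74 + 28.04 = 108.85 million (those not working and not actively searching are outside the labor force — including those who want a job but have given up searching).
Civilian working-age population = 213.76 + 108.85 = 322.61 million.
Unemployment rate = 16.30 / 213.76 = 7.63%.
Labor force participation rate = 213.76 / 322.61 = 66.26%.

Unemployment rate ≈ 7.63%; labor force participation rate ≈ 66.26%.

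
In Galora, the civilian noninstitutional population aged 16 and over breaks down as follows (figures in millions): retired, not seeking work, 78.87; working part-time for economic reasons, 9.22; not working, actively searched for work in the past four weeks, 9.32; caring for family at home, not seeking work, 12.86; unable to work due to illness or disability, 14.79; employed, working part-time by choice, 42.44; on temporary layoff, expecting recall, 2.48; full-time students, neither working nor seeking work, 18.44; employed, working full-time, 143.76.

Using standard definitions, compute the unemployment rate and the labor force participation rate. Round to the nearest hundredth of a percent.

Unemployment rate ≈ 5.69%; labor force participation rate ≈ 62.38%.

Employed = 9.22 + 42.44 + 143.76 = 195.42 million (anyone who worked, including part-time for economic reasons, counts as employed).
Unemployed = 9.32 + 2.48 = 11.80 million (jobless and actively searching, or on temporary layoff).
Labor force = 195.42 + 11.80 = 207.22 million.
Not in labor force = 78.87 + 12.86 + 14.79 + 18.44 = 124.96 million (those not working and not actively searching are outside the labor force).
Civilian working-age population = 207.22 + 124.96 = 332.18 million.
Unemployment rate = 11.80 / 207.22 = 5.69%.
Labor force participation rate = 207.22 / 332.18 = 62.38%.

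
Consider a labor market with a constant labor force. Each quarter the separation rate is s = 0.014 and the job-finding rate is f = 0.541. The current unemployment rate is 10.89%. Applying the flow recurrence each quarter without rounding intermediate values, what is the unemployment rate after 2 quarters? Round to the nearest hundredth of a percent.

Unemployment rate after two quarters ≈ 4.18%.

With a fixed labor force, u_{t+1} = u_t + s·(1−u_t) − f·u_t = u_t·(1−s−f) + s.
Here 1−s−f = 0.445 and s = 0.014.
u_1 = 0.108900 × 0.445 + 0.014 = 0.062460.
u_2 = 0.062460 × 0.445 + 0.014 = 0.041795.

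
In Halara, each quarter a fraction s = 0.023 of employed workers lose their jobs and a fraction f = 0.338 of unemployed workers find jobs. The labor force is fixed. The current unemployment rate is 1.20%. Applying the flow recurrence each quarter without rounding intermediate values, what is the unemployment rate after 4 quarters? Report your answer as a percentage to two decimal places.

With a fixed labor force, u_{t+1} = u_t + s·(1−u_t) − f·u_t = u_t·(1−s−f) + s.
Here 1−s−f = 0.639 and s = 0.023.
u_1 = 0.012000 × 0.639 + 0.023 = 0.030668.
u_2 = 0.030668 × 0.639 + 0.023 = 0.042597.
u_3 = 0.042597 × 0.639 + 0.023 = 0.050219.
u_4 = 0.050219 × 0.639 + 0.023 = 0.055090.

Unemployment rate after four quarters ≈ 5.51%.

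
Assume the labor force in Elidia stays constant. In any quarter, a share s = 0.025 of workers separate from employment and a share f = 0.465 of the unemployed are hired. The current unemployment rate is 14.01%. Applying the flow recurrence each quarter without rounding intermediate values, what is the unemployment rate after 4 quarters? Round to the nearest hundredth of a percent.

With a fixed labor force, u_{t+1} = u_t + s·(1−u_t) − f·u_t = u_t·(1−s−f) + s.
Here 1−s−f = 0.510 and s = 0.025.
u_1 = 0.140100 × 0.510 + 0.025 = 0.096451.
u_2 = 0.096451 × 0.510 + 0.025 = 0.074190.
u_3 = 0.074190 × 0.510 + 0.025 = 0.062837.
u_4 = 0.062837 × 0.510 + 0.025 = 0.057047.

Unemployment rate after four quarters ≈ 5.70%.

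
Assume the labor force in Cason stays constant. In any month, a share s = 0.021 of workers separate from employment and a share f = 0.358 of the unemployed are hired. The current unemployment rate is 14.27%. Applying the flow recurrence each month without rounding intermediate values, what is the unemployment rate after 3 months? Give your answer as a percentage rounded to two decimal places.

Unemployment rate after three months ≈ 7.63%.

With a fixed labor force, u_{t+1} = u_t + s·(1−u_t) − f·u_t = u_t·(1−s−f) + s.
Here 1−s−f = 0.621 and s = 0.021.
u_1 = 0.142700 × 0.621 + 0.021 = 0.109617.
u_2 = 0.109617 × 0.621 + 0.021 = 0.089072.
u_3 = 0.089072 × 0.621 + 0.021 = 0.076314.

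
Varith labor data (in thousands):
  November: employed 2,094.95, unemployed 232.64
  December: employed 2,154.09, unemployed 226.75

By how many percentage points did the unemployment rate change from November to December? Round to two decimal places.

November: labor force = 2,094.95 + 232.64 = 2,327.59; u = 232.64/2,327.59 = 9.99%.
December: labor force = 2,154.09 + 226.75 = 2,380.84; u = 226.75/2,380.84 = 9.52%.
Change = 9.52% − 9.99% = −0.47 pp.

The unemployment rate changed by −0.47 percentage points.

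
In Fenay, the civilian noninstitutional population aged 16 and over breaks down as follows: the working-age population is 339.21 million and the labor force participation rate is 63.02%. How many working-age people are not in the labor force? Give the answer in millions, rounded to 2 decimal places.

Share not in the labor force = 1 − 0.6302 = 0.3698.
Not in labor force = 0.3698 × 339.21 ≈ 125.44 million.

About 125.44 million are not in the labor force.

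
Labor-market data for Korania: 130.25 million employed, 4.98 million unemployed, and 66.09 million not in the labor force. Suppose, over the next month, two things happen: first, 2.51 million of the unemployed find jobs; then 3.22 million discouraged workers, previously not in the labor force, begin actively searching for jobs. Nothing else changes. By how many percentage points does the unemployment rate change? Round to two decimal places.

The unemployment rate changes by +0.43 percentage points.

Initially, labor force = 130.25 + 4.98 = 135.23 million, so u = 4.98/135.23 = 3.68%.
After the first change, unemployed falls and employed rises by 2.51; labor force unchanged → E = 132.76, U = 2.47, labor force = 135.23 million.
After the second change, unemployed and labor force both rise by 3.22 → E = 132.76, U = 5.69, labor force = 138.45 million.
New unemployment rate = 5.69 / 138.45 = 4.11%.
Change = 4.11% − 3.68% = +0.43 percentage points.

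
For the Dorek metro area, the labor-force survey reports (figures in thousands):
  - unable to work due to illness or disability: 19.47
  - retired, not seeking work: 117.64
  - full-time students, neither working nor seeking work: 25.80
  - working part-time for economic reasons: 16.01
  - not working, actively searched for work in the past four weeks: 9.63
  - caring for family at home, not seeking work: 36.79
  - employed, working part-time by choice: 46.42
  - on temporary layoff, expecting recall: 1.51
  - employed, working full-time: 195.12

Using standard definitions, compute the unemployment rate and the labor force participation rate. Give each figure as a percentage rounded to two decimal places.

Unemployment rate ≈ 4.15%; labor force participation rate ≈ 57.36%.

Employed = 16.01 + 46.42 + 195.12 = 257.55 thousand (anyone who worked, including part-time for economic reasons, counts as employed).
Unemployed = 9.63 + 1.51 = 11.14 thousand (jobless and actively searching, or on temporary layoff).
Labor force = 257.55 + 11.14 = 268.69 thousand.
Not in labor force = 19.47 + 117.64 + 25.80 + 36.79 = 199.70 thousand (those not working and not actively searching are outside the labor force).
Civilian working-age population = 268.69 + 199.70 = 468.39 thousand.
Unemployment rate = 11.14 / 268.69 = 4.15%.
Labor force participation rate = 268.69 / 468.39 = 57.36%.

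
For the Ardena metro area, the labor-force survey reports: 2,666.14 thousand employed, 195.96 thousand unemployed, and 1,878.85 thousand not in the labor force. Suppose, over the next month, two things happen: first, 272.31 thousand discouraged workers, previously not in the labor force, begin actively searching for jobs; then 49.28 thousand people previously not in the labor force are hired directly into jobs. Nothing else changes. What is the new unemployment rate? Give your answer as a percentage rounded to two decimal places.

New unemployment rate ≈ 14.71%.

Initially, labor force = 2,666.14 + 195.96 = 2,862.10 thousand, so u = 195.96/2,862.10 = 6.85%.
After the first change, unemployed and labor force both rise by 272.31 → E = 2,666.14, U = 468.27, labor force = 3,134.41 thousand.
After the second change, employed and labor force both rise by 49.28; unemployed unchanged → E = 2,715.42, U = 468.27, labor force = 3,183.69 thousand.
New unemployment rate = 468.27 / 3,183.69 = 14.71%.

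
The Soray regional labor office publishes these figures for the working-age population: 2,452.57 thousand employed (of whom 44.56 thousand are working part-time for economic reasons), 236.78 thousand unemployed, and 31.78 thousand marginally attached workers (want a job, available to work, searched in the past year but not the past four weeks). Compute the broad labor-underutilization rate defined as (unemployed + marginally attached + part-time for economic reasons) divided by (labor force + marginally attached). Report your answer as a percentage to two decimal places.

Labor force = 2,452.57 + 236.78 = 2,689.35 thousand.
Numerator = 236.78 + 31.78 + 44.56 = 313.12 thousand.
Denominator = 2,689.35 + 31.78 = 2,721.13 thousand.
Broad rate = 313.12 / 2,721.13 = 11.51%.

Broad underutilization rate ≈ 11.51%.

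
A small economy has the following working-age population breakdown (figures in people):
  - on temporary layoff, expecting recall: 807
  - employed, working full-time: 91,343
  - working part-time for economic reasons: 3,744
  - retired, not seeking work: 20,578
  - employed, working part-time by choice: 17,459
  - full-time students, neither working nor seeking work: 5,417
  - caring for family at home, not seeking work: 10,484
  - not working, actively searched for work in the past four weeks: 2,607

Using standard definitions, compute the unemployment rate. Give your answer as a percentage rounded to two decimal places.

Unemployment rate ≈ 2.94%.

Employed = 91,343 + 3,744 + 17,459 = 112,546 (anyone who worked, including part-time for economic reasons, counts as employed).
Unemployed = 807 + 2,607 = 3,414 (jobless and actively searching, or on temporary layoff).
Labor force = 112,546 + 3,414 = 115,960.
Unemployment rate = 3,414 / 115,960 = 2.94%.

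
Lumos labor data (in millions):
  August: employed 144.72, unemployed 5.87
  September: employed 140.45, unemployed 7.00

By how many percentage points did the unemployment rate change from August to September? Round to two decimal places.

The unemployment rate changed by +0.85 percentage points.

August: labor force = 144.72 + 5.87 = 150.59; u = 5.87/150.59 = 3.90%.
September: labor force = 140.45 + 7.00 = 147.45; u = 7.00/147.45 = 4.75%.
Change = 4.75% − 3.90% = +0.85 pp.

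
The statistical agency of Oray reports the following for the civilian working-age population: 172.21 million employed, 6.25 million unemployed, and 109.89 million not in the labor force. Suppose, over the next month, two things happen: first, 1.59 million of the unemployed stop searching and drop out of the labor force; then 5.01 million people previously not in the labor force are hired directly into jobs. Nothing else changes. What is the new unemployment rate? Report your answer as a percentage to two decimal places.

New unemployment rate ≈ 2.56%.

Initially, labor force = 172.21 + 6.25 = 178.46 million, so u = 6.25/178.46 = 3.50%.
After the first change, unemployed and labor force both fall by 1.59 → E = 172.21, U = 4.66, labor force = 176.87 million.
After the second change, employed and labor force both rise by 5.01; unemployed unchanged → E = 177.22, U = 4.66, labor force = 181.88 million.
New unemployment rate = 4.66 / 181.88 = 2.56%.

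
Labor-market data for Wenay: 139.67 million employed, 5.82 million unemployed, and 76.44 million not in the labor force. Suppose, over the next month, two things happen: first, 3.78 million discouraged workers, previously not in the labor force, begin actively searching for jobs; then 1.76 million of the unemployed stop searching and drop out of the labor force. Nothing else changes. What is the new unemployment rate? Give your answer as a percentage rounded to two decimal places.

New unemployment rate ≈ 5.31%.

Initially, labor force = 139.67 + 5.82 = 145.49 million, so u = 5.82/145.49 = 4.00%.
After the first change, unemployed and labor force both rise by 3.78 → E = 139.67, U = 9.60, labor force = 149.27 million.
After the second change, unemployed and labor force both fall by 1.76 → E = 139.67, U = 7.84, labor force = 147.51 million.
New unemployment rate = 7.84 / 147.51 = 5.31%.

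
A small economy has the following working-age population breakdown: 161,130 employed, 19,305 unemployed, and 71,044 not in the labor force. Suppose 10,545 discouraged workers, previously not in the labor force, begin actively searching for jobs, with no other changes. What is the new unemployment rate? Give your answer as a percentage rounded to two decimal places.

New unemployment rate ≈ 15.63%.

Initially, labor force = 161,130 + 19,305 = 180,435, so u = 19,305/180,435 = 10.70%.
After the change, unemployed and labor force both rise by 10,545 → E = 161,130, U = 29,850, labor force = 190,980.
New unemployment rate = 29,850 / 190,980 = 15.63%.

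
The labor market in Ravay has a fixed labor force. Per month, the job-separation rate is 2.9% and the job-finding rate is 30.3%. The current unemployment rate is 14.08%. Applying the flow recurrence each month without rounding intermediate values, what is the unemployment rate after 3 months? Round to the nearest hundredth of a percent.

Unemployment rate after three months ≈ 10.33%.

With a fixed labor force, u_{t+1} = u_t + s·(1−u_t) − f·u_t = u_t·(1−s−f) + s.
Here 1−s−f = 0.668 and s = 0.029.
u_1 = 0.140800 × 0.668 + 0.029 = 0.123054.
u_2 = 0.123054 × 0.668 + 0.029 = 0.111200.
u_3 = 0.111200 × 0.668 + 0.029 = 0.103282.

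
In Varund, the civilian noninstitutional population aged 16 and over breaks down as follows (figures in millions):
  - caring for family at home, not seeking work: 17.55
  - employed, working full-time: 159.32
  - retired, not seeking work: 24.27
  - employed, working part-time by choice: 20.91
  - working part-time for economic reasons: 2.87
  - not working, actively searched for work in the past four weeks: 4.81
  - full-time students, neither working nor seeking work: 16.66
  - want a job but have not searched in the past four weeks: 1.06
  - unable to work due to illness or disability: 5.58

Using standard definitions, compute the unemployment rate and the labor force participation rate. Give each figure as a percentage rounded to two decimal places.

Employed = 159.32 + 20.91 + 2.87 = 183.10 million (anyone who worked, including part-time for economic reasons, counts as employed).
Unemployed = 4.81 million.
Labor force = 183.10 + 4.81 = 187.91 million.
Not in labor force = 17.55 + 24.27 + 16.66 + 1.06 + 5.58 = 65.12 million (those not working and not actively searching are outside the labor force — including those who want a job but have given up searching).
Civilian working-age population = 187.91 + 65.12 = 253.03 million.
Unemployment rate = 4.81 / 187.91 = 2.56%.
Labor force participation rate = 187.91 / 253.03 = 74.26%.

Unemployment rate ≈ 2.56%; labor force participation rate ≈ 74.26%.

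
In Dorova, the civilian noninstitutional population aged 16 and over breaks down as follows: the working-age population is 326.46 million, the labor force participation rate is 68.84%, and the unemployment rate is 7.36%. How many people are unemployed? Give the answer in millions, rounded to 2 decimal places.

About 16.54 million are unemployed.

Labor force = 0.6884 × 326.46 = 224.74 million.
Unemployed = 0.0736 × 224.74 ≈ 16.54 million.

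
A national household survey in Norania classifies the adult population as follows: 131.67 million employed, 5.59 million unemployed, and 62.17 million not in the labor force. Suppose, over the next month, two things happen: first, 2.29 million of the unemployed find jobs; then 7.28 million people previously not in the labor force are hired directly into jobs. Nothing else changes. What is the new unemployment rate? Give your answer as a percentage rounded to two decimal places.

New unemployment rate ≈ 2.28%.

Initially, labor force = 131.67 + 5.59 = 137.26 million, so u = 5.59/137.26 = 4.07%.
After the first change, unemployed falls and employed rises by 2.29; labor force unchanged → E = 133.96, U = 3.30, labor force = 137.26 million.
After the second change, employed and labor force both rise by 7.28; unemployed unchanged → E = 141.24, U = 3.30, labor force = 144.54 million.
New unemployment rate = 3.30 / 144.54 = 2.28%.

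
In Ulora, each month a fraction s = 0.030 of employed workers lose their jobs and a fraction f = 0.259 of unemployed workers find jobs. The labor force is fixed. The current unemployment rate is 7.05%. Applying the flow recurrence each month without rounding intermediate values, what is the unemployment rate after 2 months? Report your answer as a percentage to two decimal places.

Unemployment rate after two months ≈ 8.70%.

With a fixed labor force, u_{t+1} = u_t + s·(1−u_t) − f·u_t = u_t·(1−s−f) + s.
Here 1−s−f = 0.711 and s = 0.030.
u_1 = 0.070500 × 0.711 + 0.030 = 0.080125.
u_2 = 0.080125 × 0.711 + 0.030 = 0.086969.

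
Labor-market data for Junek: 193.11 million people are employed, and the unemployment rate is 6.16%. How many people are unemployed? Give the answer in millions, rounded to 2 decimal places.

Let U be the number unemployed. The labor force is E + U, and U/(E+U) = 0.0616.
So U = 0.0616 × 193.11 / (1 − 0.0616) = 11.8956 / 0.9384 ≈ 12.68 million.

About 12.68 million are unemployed.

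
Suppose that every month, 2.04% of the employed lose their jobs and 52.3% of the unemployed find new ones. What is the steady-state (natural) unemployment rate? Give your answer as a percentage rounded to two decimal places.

At steady state the flows balance: s·E = f·U, so U/(E+U) = s/(s+f).
u* = 2.04 / (2.04 + 52.3) = 2.04 / 54.34 = 3.75%.

Steady-state unemployment rate ≈ 3.75%.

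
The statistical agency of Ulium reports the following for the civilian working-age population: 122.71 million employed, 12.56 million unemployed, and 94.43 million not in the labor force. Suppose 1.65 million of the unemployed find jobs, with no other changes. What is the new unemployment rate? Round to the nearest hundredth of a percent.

Initially, labor force = 122.71 + 12.56 = 135.27 million, so u = 12.56/135.27 = 9.29%.
After the change, unemployed falls and employed rises by 1.65; labor force unchanged → E = 124.36, U = 10.91, labor force = 135.27 million.
New unemployment rate = 10.91 / 135.27 = 8.07%.

New unemployment rate ≈ 8.07%.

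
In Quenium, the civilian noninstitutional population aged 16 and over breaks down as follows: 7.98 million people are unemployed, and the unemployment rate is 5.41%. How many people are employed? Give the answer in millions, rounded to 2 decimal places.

About 139.52 million are employed.

Labor force = U / u = 7.98 / 0.0541 ≈ 147.50 million.
Employed = labor force − unemployed = 147.50 − 7.98 = 139.52 million.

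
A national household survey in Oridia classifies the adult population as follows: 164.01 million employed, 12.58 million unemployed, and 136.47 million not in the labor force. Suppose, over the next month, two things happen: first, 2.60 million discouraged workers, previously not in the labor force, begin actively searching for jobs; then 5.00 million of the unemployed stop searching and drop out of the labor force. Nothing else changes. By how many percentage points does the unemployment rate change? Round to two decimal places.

The unemployment rate changes by −1.28 percentage points.

Initially, labor force = 164.01 + 12.58 = 176.59 million, so u = 12.58/176.59 = 7.12%.
After the first change, unemployed and labor force both rise by 2.60 → E = 164.01, U = 15.18, labor force = 179.19 million.
After the second change, unemployed and labor force both fall by 5.00 → E = 164.01, U = 10.18, labor force = 174.19 million.
New unemployment rate = 10.18 / 174.19 = 5.84%.
Change = 5.84% − 7.12% = −1.28 percentage points.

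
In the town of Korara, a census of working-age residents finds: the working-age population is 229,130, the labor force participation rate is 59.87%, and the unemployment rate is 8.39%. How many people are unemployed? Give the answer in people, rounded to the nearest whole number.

About 11,509 are unemployed.

Labor force = 0.5987 × 229,130 = 137,180.
Unemployed = 0.0839 × 137,180 ≈ 11,509.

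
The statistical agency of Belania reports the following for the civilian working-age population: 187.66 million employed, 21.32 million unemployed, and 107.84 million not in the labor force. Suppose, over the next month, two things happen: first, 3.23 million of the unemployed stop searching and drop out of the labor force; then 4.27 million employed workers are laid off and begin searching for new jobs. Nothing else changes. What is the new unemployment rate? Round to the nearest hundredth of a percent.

New unemployment rate ≈ 10.87%.

Initially, labor force = 187.66 + 21.32 = 208.98 million, so u = 21.32/208.98 = 10.20%.
After the first change, unemployed and labor force both fall by 3.23 → E = 187.66, U = 18.09, labor force = 205.75 million.
After the second change, employed falls and unemployed rises by 4.27; labor force unchanged → E = 183.39, U = 22.36, labor force = 205.75 million.
New unemployment rate = 22.36 / 205.75 = 10.87%.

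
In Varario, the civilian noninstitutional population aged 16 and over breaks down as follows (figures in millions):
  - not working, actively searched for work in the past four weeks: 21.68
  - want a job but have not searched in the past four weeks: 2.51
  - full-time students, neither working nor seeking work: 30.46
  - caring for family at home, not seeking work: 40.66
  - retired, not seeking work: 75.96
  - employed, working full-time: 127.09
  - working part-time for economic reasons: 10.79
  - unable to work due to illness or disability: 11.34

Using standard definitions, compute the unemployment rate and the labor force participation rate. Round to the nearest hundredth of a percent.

Unemployment rate ≈ 13.59%; labor force participation rate ≈ 49.79%.

Employed = 127.09 + 10.79 = 137.88 million (anyone who worked, including part-time for economic reasons, counts as employed).
Unemployed = 21.68 million.
Labor force = 137.88 + 21.68 = 159.56 million.
Not in labor force = 2.51 + 30.46 + 40.66 + 75.96 + 11.34 = 160.93 million (those not working and not actively searching are outside the labor force — including those who want a job but have given up searching).
Civilian working-age population = 159.56 + 160.93 = 320.49 million.
Unemployment rate = 21.68 / 159.56 = 13.59%.
Labor force participation rate = 159.56 / 320.49 = 49.79%.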